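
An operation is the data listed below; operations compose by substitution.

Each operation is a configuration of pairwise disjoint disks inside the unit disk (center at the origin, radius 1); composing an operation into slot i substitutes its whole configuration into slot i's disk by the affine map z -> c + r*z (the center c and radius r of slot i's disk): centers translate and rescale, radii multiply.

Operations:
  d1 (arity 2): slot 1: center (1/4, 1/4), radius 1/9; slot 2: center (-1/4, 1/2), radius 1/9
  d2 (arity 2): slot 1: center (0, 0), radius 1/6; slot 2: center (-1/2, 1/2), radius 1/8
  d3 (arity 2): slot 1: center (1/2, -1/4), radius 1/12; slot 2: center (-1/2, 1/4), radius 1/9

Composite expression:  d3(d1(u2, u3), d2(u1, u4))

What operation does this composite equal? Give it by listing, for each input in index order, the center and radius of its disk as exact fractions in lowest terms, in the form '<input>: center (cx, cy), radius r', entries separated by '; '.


u1: center (-1/2, 1/4), radius 1/54; u2: center (25/48, -11/48), radius 1/108; u3: center (23/48, -5/24), radius 1/108; u4: center (-5/9, 11/36), radius 1/72

Affine substitution under d3: radii multiply and u-centers shift.
input u2: composing its 2 substitution steps yields center (25/48, -11/48), radius 1/108
input u3: composing its 2 substitution steps yields center (23/48, -5/24), radius 1/108
input u1: composing its 2 substitution steps yields center (-1/2, 1/4), radius 1/54
input u4: composing its 2 substitution steps yields center (-5/9, 11/36), radius 1/72


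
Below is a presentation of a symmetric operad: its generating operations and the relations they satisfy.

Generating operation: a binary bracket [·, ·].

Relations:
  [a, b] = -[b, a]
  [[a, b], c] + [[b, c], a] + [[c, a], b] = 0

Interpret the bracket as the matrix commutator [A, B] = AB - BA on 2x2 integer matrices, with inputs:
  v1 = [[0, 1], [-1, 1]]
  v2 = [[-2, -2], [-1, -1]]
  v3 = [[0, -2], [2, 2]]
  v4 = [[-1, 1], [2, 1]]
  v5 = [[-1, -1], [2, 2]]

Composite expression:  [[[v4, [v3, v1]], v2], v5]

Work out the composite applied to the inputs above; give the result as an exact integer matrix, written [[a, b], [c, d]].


[[0, 24], [48, 0]]


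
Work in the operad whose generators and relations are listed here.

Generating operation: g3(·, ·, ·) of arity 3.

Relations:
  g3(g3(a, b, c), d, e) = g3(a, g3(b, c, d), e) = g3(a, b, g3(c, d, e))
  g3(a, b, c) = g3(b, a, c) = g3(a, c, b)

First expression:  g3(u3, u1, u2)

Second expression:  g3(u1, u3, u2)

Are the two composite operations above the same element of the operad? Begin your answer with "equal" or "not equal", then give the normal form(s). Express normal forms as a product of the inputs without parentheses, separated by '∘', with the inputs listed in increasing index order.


equal: each reduces to u1 ∘ u2 ∘ u3

The first expression, normalized: u1 ∘ u2 ∘ u3
The second expression, normalized: u1 ∘ u2 ∘ u3
Both agree, so they are equal.


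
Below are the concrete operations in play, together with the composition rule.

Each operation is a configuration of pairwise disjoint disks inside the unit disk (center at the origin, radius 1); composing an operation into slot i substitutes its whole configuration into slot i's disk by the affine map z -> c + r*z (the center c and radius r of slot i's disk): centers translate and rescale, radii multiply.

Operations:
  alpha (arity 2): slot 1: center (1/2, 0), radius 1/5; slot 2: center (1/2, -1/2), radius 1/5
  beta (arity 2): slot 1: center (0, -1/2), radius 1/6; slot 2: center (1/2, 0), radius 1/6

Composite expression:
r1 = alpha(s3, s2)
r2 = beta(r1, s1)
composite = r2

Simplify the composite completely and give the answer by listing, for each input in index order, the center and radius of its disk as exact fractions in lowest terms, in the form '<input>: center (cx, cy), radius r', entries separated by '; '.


s1: center (1/2, 0), radius 1/6; s2: center (1/12, -7/12), radius 1/30; s3: center (1/12, -1/2), radius 1/30

Affine substitution under beta: radii multiply and s-centers shift.
s3: after 2 affine steps, its disk has center (1/12, -1/2), radius 1/30
s2: after 2 affine steps, its disk has center (1/12, -7/12), radius 1/30
s1: after 1 affine step, its disk has center (1/2, 0), radius 1/6


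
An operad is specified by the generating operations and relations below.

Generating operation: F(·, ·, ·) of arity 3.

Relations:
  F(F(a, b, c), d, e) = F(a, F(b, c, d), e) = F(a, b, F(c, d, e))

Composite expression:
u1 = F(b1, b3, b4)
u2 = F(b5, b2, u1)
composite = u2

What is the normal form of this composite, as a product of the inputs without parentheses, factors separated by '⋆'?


b5 ⋆ b2 ⋆ b1 ⋆ b3 ⋆ b4


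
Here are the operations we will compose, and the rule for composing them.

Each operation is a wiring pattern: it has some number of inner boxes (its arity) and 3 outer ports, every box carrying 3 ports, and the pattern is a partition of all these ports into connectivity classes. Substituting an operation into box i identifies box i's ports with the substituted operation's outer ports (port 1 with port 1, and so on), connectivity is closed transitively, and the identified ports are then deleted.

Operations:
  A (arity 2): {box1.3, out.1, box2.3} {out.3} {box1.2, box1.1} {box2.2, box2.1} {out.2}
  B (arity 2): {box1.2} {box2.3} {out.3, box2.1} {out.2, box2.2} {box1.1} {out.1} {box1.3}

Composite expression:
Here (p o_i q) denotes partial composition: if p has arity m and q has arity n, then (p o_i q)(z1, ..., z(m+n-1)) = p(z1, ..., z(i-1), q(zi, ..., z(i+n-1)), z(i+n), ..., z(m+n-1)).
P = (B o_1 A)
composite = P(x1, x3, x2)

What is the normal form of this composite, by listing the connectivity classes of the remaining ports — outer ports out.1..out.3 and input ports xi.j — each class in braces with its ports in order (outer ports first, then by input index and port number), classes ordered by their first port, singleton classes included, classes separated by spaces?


{out.1} {out.2, x2.2} {out.3, x2.1} {x1.1, x1.2} {x1.3, x3.3} {x2.3} {x3.1, x3.2}

After gluing at B, chains via deleted ports link the x-ports.
stage A: inputs (x1, x3), connectivity {out.1, x1.3, x3.3} {out.2} {out.3} {x1.1, x1.2} {x3.1, x3.2}, out.j its boundary
stage B: inputs (x1, x3, x2), connectivity {out.1} {out.2, x2.2} {out.3, x2.1} {x1.1, x1.2} {x1.3, x3.3} {x2.3} {x3.1, x3.2}, out.j its boundary


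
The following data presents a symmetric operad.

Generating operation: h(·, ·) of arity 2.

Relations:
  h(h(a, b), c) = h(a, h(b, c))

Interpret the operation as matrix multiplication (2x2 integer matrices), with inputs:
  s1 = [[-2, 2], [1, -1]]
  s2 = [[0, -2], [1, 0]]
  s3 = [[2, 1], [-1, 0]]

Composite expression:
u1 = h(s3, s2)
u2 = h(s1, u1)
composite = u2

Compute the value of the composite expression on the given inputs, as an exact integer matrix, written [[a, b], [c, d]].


[[-2, 12], [1, -6]]

h(s3, s2) = [[1, -4], [0, 2]]
h(s1, h(s3, s2)) = [[-2, 12], [1, -6]]


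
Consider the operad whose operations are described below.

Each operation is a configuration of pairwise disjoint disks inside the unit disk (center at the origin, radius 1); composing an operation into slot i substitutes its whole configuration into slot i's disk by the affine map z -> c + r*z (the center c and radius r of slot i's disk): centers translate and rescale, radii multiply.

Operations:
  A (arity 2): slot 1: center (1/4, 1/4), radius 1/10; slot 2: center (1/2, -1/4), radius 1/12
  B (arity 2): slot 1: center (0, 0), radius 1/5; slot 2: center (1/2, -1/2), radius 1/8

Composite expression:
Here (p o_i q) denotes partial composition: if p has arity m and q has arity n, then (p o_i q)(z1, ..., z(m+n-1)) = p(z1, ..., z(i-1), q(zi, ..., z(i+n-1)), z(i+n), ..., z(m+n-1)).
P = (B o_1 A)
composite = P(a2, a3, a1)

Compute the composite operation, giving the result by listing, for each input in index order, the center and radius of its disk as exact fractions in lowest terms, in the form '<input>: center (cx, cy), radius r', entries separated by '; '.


a1: center (1/2, -1/2), radius 1/8; a2: center (1/20, 1/20), radius 1/50; a3: center (1/10, -1/20), radius 1/60

Nesting under B composes maps z -> c + r*z down each a-path.
input a2: applying the 2 nested substitutions gives center (1/20, 1/20), radius 1/50
input a3: applying the 2 nested substitutions gives center (1/10, -1/20), radius 1/60
input a1: applying the 1 nested substitution gives center (1/2, -1/2), radius 1/8


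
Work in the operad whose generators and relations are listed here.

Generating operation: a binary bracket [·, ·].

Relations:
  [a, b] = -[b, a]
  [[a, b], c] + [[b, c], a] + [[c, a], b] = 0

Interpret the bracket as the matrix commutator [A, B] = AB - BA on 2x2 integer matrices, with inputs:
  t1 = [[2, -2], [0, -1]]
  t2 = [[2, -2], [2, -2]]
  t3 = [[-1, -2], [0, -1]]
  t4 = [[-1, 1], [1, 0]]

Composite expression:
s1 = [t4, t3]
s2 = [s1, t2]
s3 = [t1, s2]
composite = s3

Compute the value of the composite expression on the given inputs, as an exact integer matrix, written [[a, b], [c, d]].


[t4, t3] = [[2, 2], [0, -2]]
[[t4, t3], t2] = [[4, -16], [-8, -4]]
[t1, [[t4, t3], t2]] = [[16, -32], [24, -16]]

[[16, -32], [24, -16]]


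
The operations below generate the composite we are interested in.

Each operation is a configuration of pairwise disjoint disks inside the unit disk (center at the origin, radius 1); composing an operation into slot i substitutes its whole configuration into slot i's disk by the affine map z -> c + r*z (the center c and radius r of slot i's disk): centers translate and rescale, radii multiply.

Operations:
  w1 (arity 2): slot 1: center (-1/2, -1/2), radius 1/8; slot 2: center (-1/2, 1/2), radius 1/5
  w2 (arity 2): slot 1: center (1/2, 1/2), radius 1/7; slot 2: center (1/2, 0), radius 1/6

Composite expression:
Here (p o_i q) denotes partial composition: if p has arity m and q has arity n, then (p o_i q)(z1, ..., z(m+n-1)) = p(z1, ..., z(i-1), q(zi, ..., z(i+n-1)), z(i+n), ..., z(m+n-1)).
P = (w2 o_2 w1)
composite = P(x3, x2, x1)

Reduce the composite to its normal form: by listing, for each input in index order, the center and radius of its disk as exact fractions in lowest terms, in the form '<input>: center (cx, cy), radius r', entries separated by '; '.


x1: center (5/12, 1/12), radius 1/30; x2: center (5/12, -1/12), radius 1/48; x3: center (1/2, 1/2), radius 1/7

Only the slot chain above each x matters under w2; compose those maps.
input x3: composing its 1 substitution step yields center (1/2, 1/2), radius 1/7
input x2: composing its 2 substitution steps yields center (5/12, -1/12), radius 1/48
input x1: composing its 2 substitution steps yields center (5/12, 1/12), radius 1/30


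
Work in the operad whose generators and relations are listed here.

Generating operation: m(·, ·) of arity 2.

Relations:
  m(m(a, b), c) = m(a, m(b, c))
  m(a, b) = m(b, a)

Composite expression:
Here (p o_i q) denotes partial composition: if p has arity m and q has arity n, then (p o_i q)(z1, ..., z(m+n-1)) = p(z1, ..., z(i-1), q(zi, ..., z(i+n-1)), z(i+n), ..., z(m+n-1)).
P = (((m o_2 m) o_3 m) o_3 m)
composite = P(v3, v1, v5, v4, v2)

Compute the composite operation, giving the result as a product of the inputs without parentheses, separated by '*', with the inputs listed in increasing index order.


Both nesting and order wash out for m; what remains is which v's occur.
m(v5, v4) collapses to v5 * v4
m(m(v5, v4), v2) collapses to v5 * v4 * v2
m(v1, m(m(v5, v4), v2)) collapses to v1 * v5 * v4 * v2
m(v3, m(v1, m(m(v5, v4), v2))) collapses to v3 * v1 * v5 * v4 * v2
sorting the factors by input index: v1 * v2 * v3 * v4 * v5

v1 * v2 * v3 * v4 * v5


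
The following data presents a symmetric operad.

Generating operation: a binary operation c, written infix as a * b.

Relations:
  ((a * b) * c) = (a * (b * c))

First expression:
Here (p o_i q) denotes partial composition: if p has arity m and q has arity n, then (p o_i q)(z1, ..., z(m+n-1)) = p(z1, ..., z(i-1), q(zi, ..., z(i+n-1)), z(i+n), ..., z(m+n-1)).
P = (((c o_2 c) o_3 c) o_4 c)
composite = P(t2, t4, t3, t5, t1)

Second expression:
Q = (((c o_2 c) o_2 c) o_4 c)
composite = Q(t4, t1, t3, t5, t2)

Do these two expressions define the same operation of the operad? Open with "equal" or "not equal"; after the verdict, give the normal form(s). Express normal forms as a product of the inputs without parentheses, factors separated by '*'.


not equal: they reduce to t2 * t4 * t3 * t5 * t1 and t4 * t1 * t3 * t5 * t2

The first expression, normalized: t2 * t4 * t3 * t5 * t1
The second expression, normalized: t4 * t1 * t3 * t5 * t2
Different reductions; not equal.


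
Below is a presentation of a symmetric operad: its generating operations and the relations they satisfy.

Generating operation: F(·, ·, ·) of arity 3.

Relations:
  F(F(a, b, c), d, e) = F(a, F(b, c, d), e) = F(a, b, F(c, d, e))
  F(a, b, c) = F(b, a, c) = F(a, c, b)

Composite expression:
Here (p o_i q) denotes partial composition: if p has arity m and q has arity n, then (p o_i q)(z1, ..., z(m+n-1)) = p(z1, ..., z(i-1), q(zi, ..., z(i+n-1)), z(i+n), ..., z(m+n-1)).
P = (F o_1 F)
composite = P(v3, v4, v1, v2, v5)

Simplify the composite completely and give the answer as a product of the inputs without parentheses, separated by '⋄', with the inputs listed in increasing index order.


v1 ⋄ v2 ⋄ v3 ⋄ v4 ⋄ v5


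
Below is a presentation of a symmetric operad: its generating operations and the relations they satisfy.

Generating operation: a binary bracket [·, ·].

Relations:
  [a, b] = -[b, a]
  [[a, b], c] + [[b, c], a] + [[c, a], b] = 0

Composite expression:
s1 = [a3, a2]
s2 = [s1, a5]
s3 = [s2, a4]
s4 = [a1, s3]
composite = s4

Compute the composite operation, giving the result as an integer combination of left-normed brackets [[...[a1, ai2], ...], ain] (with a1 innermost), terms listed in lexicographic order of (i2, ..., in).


-[[[[a1, a2], a3], a5], a4] + [[[[a1, a3], a2], a5], a4] + [[[[a1, a4], a2], a3], a5] - [[[[a1, a4], a3], a2], a5] - [[[[a1, a4], a5], a2], a3] + [[[[a1, a4], a5], a3], a2] + [[[[a1, a5], a2], a3], a4] - [[[[a1, a5], a3], a2], a4]


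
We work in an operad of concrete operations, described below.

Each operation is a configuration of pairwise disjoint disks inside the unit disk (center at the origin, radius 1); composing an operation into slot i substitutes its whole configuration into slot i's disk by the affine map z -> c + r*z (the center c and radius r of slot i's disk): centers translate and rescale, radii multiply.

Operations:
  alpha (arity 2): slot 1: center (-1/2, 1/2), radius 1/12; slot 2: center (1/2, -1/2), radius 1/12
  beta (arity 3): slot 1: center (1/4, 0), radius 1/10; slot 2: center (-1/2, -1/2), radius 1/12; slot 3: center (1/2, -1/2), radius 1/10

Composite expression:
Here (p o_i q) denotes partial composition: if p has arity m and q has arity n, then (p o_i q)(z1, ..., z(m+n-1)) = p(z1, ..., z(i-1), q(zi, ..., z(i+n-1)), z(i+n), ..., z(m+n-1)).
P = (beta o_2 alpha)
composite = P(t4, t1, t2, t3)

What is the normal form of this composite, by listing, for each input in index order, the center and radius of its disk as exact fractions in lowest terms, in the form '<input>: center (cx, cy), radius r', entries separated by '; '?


t1: center (-13/24, -11/24), radius 1/144; t2: center (-11/24, -13/24), radius 1/144; t3: center (1/2, -1/2), radius 1/10; t4: center (1/4, 0), radius 1/10

Nesting under beta composes maps z -> c + r*z down each t-path.
tracing t4 down its 1-map path: center (1/4, 0), radius 1/10
tracing t1 down its 2-map path: center (-13/24, -11/24), radius 1/144
tracing t2 down its 2-map path: center (-11/24, -13/24), radius 1/144
tracing t3 down its 1-map path: center (1/2, -1/2), radius 1/10


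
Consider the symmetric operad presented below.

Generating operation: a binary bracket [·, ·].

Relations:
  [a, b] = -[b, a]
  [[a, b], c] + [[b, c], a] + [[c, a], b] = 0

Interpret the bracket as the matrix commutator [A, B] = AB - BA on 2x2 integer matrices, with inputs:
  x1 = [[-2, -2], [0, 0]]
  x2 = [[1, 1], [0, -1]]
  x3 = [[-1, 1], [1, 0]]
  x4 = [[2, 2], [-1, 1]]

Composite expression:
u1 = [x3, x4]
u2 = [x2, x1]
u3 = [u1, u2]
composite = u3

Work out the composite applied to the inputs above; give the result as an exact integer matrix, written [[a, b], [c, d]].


[x3, x4] = [[-3, -3], [0, 3]]
[x2, x1] = [[0, -2], [0, 0]]
[[x3, x4], [x2, x1]] = [[0, 12], [0, 0]]

[[0, 12], [0, 0]]


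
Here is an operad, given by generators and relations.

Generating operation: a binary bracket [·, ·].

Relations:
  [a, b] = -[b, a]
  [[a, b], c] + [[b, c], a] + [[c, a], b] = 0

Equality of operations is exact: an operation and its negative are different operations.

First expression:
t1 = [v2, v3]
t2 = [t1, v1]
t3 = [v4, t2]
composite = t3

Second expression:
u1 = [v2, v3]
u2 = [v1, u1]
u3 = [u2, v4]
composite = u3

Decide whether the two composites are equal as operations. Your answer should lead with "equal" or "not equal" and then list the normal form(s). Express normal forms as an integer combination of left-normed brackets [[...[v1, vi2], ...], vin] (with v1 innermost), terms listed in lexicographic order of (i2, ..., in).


equal; both compose to [[[v1, v2], v3], v4] - [[[v1, v3], v2], v4]

The first expression, normalized: [[[v1, v2], v3], v4] - [[[v1, v3], v2], v4]
The second expression, normalized: [[[v1, v2], v3], v4] - [[[v1, v3], v2], v4]
The normal forms match — equal.


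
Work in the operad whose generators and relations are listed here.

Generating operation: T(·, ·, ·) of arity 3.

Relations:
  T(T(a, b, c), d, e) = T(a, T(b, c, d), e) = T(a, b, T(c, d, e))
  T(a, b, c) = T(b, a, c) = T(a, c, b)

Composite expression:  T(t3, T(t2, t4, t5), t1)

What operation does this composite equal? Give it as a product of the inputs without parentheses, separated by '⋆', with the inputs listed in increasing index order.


t1 ⋆ t2 ⋆ t3 ⋆ t4 ⋆ t5

Key point: T commutes, so take the t-inputs in any fixed order.
T(t2, t4, t5) spells out as t2 ⋆ t4 ⋆ t5
T(t3, T(t2, t4, t5), t1) spells out as t3 ⋆ t2 ⋆ t4 ⋆ t5 ⋆ t1
rearranged into index order: t1 ⋆ t2 ⋆ t3 ⋆ t4 ⋆ t5


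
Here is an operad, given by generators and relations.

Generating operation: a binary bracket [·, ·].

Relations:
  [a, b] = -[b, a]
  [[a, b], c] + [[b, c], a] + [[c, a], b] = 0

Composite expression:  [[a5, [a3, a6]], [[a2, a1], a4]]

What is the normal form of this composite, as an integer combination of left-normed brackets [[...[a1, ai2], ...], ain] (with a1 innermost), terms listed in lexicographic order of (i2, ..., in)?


Antisymmetry and Jacobi reduce to a1-anchored left-normed brackets.
Composite bracket: [[a5, [a3, a6]], [[a2, a1], a4]]
The bracket unfolds into 32 signed words via [a, b] = ab - ba (2^5 = 32).
Words beginning with a1 determine it all:
  word a1a2a4a3a6a5 has sign -1, contributing -[[[[[a1, a2], a4], a3], a6], a5]
  word a1a2a4a5a3a6 has sign +1, contributing +[[[[[a1, a2], a4], a5], a3], a6]
  word a1a2a4a5a6a3 has sign -1, contributing -[[[[[a1, a2], a4], a5], a6], a3]
  word a1a2a4a6a3a5 has sign +1, contributing +[[[[[a1, a2], a4], a6], a3], a5]

-[[[[[a1, a2], a4], a3], a6], a5] + [[[[[a1, a2], a4], a5], a3], a6] - [[[[[a1, a2], a4], a5], a6], a3] + [[[[[a1, a2], a4], a6], a3], a5]


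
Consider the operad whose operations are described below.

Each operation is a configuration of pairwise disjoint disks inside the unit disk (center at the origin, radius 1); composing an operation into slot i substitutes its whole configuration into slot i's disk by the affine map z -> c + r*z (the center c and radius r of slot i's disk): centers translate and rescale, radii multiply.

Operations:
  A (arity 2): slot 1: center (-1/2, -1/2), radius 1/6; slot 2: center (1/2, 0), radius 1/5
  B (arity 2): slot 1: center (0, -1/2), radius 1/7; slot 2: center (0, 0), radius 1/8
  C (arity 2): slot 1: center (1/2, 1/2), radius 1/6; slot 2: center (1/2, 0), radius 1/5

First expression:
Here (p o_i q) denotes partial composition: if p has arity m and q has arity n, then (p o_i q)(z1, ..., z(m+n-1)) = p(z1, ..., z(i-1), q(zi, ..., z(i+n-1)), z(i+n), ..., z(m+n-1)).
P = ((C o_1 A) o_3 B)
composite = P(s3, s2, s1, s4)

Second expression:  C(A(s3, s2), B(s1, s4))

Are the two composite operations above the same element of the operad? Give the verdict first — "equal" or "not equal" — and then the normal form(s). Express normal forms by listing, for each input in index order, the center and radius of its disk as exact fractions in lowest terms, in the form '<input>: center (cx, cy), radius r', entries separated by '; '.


Reducing the first expression gives s1: center (1/2, -1/10), radius 1/35; s2: center (7/12, 1/2), radius 1/30; s3: center (5/12, 5/12), radius 1/36; s4: center (1/2, 0), radius 1/40
Reducing the second expression gives s1: center (1/2, -1/10), radius 1/35; s2: center (7/12, 1/2), radius 1/30; s3: center (5/12, 5/12), radius 1/36; s4: center (1/2, 0), radius 1/40
The normal forms match — equal.

equal — both sides give s1: center (1/2, -1/10), radius 1/35; s2: center (7/12, 1/2), radius 1/30; s3: center (5/12, 5/12), radius 1/36; s4: center (1/2, 0), radius 1/40


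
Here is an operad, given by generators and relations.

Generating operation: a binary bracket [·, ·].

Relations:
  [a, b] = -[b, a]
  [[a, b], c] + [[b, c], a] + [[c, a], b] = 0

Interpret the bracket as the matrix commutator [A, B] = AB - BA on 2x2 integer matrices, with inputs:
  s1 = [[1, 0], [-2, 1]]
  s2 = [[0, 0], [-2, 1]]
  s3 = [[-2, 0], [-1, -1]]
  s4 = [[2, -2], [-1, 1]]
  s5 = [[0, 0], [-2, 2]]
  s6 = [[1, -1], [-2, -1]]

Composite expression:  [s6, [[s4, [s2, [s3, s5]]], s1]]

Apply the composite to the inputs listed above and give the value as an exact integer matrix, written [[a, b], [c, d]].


[s3, s5] = [[0, 0], [0, 0]]
[s2, [s3, s5]] = [[0, 0], [0, 0]]
[s4, [s2, [s3, s5]]] = [[0, 0], [0, 0]]
[[s4, [s2, [s3, s5]]], s1] = [[0, 0], [0, 0]]
[s6, [[s4, [s2, [s3, s5]]], s1]] = [[0, 0], [0, 0]]

[[0, 0], [0, 0]]


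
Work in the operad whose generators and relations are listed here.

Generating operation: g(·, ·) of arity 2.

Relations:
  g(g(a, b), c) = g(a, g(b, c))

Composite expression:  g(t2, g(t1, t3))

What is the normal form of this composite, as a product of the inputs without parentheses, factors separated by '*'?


Key point: g is associative — brackets drop, the t-order remains.
g(t1, t3) flattens to t1 * t3
g(t2, g(t1, t3)) flattens to t2 * t1 * t3

t2 * t1 * t3


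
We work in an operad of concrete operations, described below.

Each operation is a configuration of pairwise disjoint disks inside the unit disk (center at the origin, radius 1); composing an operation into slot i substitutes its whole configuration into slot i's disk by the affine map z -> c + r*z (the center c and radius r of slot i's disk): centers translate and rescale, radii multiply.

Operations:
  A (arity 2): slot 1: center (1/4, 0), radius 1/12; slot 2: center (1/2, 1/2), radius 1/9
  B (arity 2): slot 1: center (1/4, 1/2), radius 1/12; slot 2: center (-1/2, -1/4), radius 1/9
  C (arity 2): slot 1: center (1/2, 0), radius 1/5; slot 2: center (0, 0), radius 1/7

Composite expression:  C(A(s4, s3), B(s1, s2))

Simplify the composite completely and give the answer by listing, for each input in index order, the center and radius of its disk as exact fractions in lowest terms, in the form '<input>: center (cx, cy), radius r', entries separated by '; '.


s1: center (1/28, 1/14), radius 1/84; s2: center (-1/14, -1/28), radius 1/63; s3: center (3/5, 1/10), radius 1/45; s4: center (11/20, 0), radius 1/60

Each s-disk chains the slot maps above it in C; radii multiply.
input s4: composing its 2 substitution steps yields center (11/20, 0), radius 1/60
input s3: composing its 2 substitution steps yields center (3/5, 1/10), radius 1/45
input s1: composing its 2 substitution steps yields center (1/28, 1/14), radius 1/84
input s2: composing its 2 substitution steps yields center (-1/14, -1/28), radius 1/63


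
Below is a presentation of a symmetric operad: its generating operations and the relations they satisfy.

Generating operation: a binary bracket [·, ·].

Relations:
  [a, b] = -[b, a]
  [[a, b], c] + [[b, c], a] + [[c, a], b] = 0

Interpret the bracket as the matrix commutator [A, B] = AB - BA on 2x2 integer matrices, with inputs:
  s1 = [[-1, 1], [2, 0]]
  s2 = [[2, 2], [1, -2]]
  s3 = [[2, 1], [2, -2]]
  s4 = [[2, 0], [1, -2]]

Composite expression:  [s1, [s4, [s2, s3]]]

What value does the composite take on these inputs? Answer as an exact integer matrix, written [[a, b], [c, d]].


[s2, s3] = [[3, -4], [-4, -3]]
[s4, [s2, s3]] = [[4, -16], [22, -4]]
[s1, [s4, [s2, s3]]] = [[54, 8], [38, -54]]

[[54, 8], [38, -54]]


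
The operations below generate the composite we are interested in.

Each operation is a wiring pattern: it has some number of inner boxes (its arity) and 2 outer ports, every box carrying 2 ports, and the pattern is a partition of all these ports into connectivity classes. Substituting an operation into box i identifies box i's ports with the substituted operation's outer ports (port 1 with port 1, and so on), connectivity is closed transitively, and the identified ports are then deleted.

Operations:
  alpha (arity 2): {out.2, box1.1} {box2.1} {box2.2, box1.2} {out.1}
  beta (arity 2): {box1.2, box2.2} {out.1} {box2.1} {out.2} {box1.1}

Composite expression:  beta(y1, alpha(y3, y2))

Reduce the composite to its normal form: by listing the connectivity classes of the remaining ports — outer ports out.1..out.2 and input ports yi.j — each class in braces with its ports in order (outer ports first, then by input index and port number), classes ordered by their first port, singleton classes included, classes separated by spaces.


Reachability decides: close wires over beta-identified ports.
stage alpha: inputs (y3, y2), connectivity {out.1} {out.2, y3.1} {y2.1} {y2.2, y3.2}, out.j its boundary
stage beta: inputs (y1, y3, y2), connectivity {out.1} {out.2} {y1.1} {y1.2, y3.1} {y2.1} {y2.2, y3.2}, out.j its boundary

{out.1} {out.2} {y1.1} {y1.2, y3.1} {y2.1} {y2.2, y3.2}


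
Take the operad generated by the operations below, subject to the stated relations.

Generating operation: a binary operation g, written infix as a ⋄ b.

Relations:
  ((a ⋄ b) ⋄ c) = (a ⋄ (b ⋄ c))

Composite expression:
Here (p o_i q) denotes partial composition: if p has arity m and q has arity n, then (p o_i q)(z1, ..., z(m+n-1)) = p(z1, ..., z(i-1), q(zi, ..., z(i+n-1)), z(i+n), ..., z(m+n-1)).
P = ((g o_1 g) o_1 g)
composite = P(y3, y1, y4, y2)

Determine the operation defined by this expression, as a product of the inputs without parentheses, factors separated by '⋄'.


y3 ⋄ y1 ⋄ y4 ⋄ y2

All parenthesizations of g agree; list the y-inputs left to right.
(y3 ⋄ y1) spells out as y3 ⋄ y1
((y3 ⋄ y1) ⋄ y4) spells out as y3 ⋄ y1 ⋄ y4
(((y3 ⋄ y1) ⋄ y4) ⋄ y2) spells out as y3 ⋄ y1 ⋄ y4 ⋄ y2


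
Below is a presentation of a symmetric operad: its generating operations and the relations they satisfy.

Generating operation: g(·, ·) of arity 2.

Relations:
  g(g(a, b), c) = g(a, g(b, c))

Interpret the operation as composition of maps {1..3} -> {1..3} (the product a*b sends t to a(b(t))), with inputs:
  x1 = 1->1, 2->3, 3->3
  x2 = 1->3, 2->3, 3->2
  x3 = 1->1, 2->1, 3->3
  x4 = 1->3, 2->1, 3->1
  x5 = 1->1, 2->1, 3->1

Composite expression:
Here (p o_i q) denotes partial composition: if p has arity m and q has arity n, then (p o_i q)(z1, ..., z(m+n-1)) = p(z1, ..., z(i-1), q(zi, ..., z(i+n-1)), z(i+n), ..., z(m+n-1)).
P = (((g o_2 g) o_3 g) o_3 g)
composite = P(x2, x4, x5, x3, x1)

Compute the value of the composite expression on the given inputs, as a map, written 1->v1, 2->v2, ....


1->2, 2->2, 3->2

g(x5, x3) = 1->1, 2->1, 3->1
g(g(x5, x3), x1) = 1->1, 2->1, 3->1
g(x4, g(g(x5, x3), x1)) = 1->3, 2->3, 3->3
g(x2, g(x4, g(g(x5, x3), x1))) = 1->2, 2->2, 3->2


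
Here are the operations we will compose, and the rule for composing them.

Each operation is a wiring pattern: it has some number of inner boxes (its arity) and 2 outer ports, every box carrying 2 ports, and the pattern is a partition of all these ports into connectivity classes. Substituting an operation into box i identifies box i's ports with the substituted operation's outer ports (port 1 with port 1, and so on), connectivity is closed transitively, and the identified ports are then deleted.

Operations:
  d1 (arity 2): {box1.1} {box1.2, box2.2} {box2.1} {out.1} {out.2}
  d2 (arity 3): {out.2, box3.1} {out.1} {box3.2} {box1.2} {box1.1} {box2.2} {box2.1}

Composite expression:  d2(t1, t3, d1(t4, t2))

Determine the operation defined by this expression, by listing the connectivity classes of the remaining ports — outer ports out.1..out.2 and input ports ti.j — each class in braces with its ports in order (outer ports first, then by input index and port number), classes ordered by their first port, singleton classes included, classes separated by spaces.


Substituting into d2 glues patterns; closure does the rest.
stage d1: inputs (t4, t2), connectivity {out.1} {out.2} {t2.1} {t2.2, t4.2} {t4.1}, out.j its boundary
stage d2: inputs (t1, t3, t4, t2), connectivity {out.1} {out.2} {t1.1} {t1.2} {t2.1} {t2.2, t4.2} {t3.1} {t3.2} {t4.1}, out.j its boundary

{out.1} {out.2} {t1.1} {t1.2} {t2.1} {t2.2, t4.2} {t3.1} {t3.2} {t4.1}


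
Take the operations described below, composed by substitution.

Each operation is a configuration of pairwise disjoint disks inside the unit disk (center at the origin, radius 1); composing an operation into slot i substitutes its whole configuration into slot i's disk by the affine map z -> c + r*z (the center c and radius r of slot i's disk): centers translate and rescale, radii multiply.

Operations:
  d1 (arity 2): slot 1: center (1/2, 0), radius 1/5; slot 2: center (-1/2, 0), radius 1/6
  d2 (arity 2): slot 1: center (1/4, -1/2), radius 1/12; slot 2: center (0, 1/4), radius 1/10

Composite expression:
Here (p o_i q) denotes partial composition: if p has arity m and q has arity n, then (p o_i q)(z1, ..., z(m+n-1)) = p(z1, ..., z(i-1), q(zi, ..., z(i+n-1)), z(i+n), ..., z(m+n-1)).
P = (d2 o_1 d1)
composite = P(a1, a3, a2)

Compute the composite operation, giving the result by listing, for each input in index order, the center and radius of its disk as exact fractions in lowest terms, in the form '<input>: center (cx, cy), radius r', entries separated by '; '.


Follow each a-input down from d2: c' goes to c + r*c', radius to r*r'.
input a1: applying the 2 nested substitutions gives center (7/24, -1/2), radius 1/60
input a3: applying the 2 nested substitutions gives center (5/24, -1/2), radius 1/72
input a2: applying the 1 nested substitution gives center (0, 1/4), radius 1/10

a1: center (7/24, -1/2), radius 1/60; a2: center (0, 1/4), radius 1/10; a3: center (5/24, -1/2), radius 1/72


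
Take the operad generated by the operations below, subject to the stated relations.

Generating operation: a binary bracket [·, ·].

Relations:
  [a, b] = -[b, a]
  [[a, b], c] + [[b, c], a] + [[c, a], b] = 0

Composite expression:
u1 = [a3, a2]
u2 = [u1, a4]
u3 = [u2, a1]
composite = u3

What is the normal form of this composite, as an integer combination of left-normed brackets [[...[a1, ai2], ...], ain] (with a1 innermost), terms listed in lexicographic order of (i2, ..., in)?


[[[a1, a2], a3], a4] - [[[a1, a3], a2], a4] - [[[a1, a4], a2], a3] + [[[a1, a4], a3], a2]

Skip Jacobi rewriting: expand, keep a1-initial words, read off terms.
Composite bracket: [[[a3, a2], a4], a1]
Expanding via [a, b] = ab - ba: 8 signed words (2^3 = 8).
The a1-initial words carry the normal form:
  word a1a2a3a4 has sign +1, contributing +[[[a1, a2], a3], a4]
  word a1a3a2a4 has sign -1, contributing -[[[a1, a3], a2], a4]
  word a1a4a2a3 has sign -1, contributing -[[[a1, a4], a2], a3]
  word a1a4a3a2 has sign +1, contributing +[[[a1, a4], a3], a2]


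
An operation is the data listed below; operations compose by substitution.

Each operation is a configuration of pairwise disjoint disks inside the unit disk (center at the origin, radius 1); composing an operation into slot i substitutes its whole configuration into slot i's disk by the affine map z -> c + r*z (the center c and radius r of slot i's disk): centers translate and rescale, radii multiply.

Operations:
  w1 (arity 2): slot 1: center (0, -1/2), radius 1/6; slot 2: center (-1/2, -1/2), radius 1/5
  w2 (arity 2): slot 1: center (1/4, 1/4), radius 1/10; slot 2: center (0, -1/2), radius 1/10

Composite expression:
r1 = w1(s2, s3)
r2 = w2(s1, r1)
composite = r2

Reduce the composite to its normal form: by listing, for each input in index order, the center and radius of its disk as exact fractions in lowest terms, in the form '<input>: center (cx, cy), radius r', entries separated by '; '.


s1: center (1/4, 1/4), radius 1/10; s2: center (0, -11/20), radius 1/60; s3: center (-1/20, -11/20), radius 1/50

Below w2, radii multiply path by path; the s-disk centers shift.
input s1: applying the 1 nested substitution gives center (1/4, 1/4), radius 1/10
input s2: applying the 2 nested substitutions gives center (0, -11/20), radius 1/60
input s3: applying the 2 nested substitutions gives center (-1/20, -11/20), radius 1/50


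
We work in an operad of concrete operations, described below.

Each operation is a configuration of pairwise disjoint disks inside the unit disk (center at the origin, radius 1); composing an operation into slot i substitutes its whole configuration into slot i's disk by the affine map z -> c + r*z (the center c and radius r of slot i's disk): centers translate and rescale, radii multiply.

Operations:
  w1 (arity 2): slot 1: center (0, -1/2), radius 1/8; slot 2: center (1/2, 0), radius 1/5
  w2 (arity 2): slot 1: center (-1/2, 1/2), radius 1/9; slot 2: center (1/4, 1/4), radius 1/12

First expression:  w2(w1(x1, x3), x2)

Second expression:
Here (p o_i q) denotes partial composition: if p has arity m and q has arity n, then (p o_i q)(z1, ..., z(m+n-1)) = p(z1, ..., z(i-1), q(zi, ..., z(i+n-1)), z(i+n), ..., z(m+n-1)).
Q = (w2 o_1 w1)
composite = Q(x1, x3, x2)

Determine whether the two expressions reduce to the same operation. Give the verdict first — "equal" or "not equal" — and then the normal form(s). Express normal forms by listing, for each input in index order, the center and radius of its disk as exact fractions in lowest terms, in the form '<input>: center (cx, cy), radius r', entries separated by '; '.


The first composite normalizes to x1: center (-1/2, 4/9), radius 1/72; x2: center (1/4, 1/4), radius 1/12; x3: center (-4/9, 1/2), radius 1/45
The second composite normalizes to x1: center (-1/2, 4/9), radius 1/72; x2: center (1/4, 1/4), radius 1/12; x3: center (-4/9, 1/2), radius 1/45
The normal forms match — equal.

equal; the common form is x1: center (-1/2, 4/9), radius 1/72; x2: center (1/4, 1/4), radius 1/12; x3: center (-4/9, 1/2), radius 1/45


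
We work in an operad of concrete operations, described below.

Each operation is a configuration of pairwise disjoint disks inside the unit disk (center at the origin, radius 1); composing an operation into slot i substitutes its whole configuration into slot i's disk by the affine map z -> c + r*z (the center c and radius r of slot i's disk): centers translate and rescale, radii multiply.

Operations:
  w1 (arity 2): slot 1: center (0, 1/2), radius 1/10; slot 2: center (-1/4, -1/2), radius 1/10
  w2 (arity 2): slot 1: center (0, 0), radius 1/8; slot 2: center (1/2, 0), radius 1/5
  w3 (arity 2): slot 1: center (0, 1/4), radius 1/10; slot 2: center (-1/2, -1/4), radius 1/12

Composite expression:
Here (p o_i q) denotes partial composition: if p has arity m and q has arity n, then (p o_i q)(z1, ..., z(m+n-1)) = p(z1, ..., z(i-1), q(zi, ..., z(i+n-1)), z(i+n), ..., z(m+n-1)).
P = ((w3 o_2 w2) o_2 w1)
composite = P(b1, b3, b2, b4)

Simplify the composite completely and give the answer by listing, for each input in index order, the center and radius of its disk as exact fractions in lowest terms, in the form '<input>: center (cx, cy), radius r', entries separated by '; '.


b1: center (0, 1/4), radius 1/10; b2: center (-193/384, -49/192), radius 1/960; b3: center (-1/2, -47/192), radius 1/960; b4: center (-11/24, -1/4), radius 1/60

Nesting under w3 composes maps z -> c + r*z down each b-path.
tracing b1 down its 1-map path: center (0, 1/4), radius 1/10
tracing b3 down its 3-map path: center (-1/2, -47/192), radius 1/960
tracing b2 down its 3-map path: center (-193/384, -49/192), radius 1/960
tracing b4 down its 2-map path: center (-11/24, -1/4), radius 1/60


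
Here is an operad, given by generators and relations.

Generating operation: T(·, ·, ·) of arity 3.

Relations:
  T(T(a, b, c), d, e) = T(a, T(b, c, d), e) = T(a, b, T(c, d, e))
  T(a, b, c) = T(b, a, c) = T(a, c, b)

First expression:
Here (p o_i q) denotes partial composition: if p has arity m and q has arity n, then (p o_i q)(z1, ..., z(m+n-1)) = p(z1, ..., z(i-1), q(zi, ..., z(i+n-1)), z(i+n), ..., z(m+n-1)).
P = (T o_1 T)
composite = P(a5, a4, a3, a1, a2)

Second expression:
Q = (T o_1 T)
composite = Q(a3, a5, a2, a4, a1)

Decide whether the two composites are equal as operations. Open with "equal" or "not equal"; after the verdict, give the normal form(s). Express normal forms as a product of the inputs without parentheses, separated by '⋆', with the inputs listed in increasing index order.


equal: each reduces to a1 ⋆ a2 ⋆ a3 ⋆ a4 ⋆ a5

In normal form, the first expression is a1 ⋆ a2 ⋆ a3 ⋆ a4 ⋆ a5
In normal form, the second expression is a1 ⋆ a2 ⋆ a3 ⋆ a4 ⋆ a5
Both agree, so they are equal.


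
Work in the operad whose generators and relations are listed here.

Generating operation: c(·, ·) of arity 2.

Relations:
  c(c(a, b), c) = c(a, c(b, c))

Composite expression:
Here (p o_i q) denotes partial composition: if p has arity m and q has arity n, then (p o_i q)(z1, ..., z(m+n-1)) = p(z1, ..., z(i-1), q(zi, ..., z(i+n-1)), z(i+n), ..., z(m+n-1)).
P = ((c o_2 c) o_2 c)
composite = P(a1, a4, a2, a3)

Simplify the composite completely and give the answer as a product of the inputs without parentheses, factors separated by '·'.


Every regrouping of c is equal, so read the a-inputs in written order.
c(a4, a2) collapses to a4 · a2
c(c(a4, a2), a3) collapses to a4 · a2 · a3
c(a1, c(c(a4, a2), a3)) collapses to a1 · a4 · a2 · a3

a1 · a4 · a2 · a3


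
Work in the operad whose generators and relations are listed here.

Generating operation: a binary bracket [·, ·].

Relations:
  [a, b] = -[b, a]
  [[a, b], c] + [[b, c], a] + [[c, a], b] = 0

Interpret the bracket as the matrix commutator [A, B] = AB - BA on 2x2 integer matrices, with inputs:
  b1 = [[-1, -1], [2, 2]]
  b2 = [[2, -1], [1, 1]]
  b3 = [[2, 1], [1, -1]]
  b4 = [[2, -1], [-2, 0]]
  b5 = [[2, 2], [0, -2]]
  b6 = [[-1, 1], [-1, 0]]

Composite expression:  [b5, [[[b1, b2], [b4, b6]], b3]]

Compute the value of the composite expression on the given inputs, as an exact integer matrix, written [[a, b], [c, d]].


[[88, 528], [-176, -88]]

[b1, b2] = [[1, 4], [5, -1]]
[b4, b6] = [[3, 1], [4, -3]]
[[b1, b2], [b4, b6]] = [[11, -22], [22, -11]]
[[[b1, b2], [b4, b6]], b3] = [[-44, 88], [44, 44]]
[b5, [[[b1, b2], [b4, b6]], b3]] = [[88, 528], [-176, -88]]


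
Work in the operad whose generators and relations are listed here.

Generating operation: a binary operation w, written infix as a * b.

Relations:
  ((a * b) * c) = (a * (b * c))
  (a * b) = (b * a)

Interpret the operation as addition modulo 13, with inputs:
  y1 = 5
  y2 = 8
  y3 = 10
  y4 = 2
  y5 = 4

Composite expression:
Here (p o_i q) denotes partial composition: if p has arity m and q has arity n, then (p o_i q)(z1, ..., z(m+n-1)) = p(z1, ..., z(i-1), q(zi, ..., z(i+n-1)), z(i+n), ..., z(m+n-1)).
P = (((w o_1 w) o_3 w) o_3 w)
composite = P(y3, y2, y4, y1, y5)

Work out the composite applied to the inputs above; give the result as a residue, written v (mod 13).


3 (mod 13)


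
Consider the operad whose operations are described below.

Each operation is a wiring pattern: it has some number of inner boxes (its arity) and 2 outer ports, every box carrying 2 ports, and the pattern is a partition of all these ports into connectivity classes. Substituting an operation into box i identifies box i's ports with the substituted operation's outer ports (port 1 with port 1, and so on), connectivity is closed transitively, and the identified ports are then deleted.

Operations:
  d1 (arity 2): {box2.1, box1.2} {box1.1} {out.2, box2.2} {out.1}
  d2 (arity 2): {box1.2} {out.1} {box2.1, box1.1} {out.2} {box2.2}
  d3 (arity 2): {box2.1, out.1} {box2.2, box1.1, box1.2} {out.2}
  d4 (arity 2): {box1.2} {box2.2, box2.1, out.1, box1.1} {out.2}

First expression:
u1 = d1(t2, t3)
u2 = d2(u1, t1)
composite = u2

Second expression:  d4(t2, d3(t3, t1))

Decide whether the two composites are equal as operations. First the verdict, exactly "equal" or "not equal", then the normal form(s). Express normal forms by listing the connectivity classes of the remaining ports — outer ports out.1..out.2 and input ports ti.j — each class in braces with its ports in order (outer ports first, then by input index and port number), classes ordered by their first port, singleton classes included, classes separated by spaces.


In normal form, the first expression is {out.1} {out.2} {t1.1} {t1.2} {t2.1} {t2.2, t3.1} {t3.2}
In normal form, the second expression is {out.1, t1.1, t2.1} {out.2} {t1.2, t3.1, t3.2} {t2.2}
No match — not equal.

not equal: they reduce to {out.1} {out.2} {t1.1} {t1.2} {t2.1} {t2.2, t3.1} {t3.2} and {out.1, t1.1, t2.1} {out.2} {t1.2, t3.1, t3.2} {t2.2}
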